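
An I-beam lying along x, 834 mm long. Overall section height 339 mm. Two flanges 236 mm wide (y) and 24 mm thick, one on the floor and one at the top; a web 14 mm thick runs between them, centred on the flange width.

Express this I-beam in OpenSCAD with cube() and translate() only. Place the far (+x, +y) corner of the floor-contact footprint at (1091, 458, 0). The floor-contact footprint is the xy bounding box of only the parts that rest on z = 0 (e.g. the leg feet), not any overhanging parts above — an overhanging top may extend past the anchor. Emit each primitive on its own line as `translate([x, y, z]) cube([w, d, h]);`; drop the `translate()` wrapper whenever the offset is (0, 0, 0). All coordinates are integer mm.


translate([257, 222, 0]) cube([834, 236, 24]);
translate([257, 333, 24]) cube([834, 14, 291]);
translate([257, 222, 315]) cube([834, 236, 24]);


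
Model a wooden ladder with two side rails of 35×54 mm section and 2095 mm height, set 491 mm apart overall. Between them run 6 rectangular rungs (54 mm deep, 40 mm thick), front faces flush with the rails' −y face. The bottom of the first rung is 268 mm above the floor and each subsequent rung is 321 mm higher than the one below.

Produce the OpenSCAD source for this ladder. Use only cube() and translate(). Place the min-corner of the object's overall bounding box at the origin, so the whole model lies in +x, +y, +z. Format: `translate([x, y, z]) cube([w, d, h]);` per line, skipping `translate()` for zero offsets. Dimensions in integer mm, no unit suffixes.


cube([35, 54, 2095]);
translate([456, 0, 0]) cube([35, 54, 2095]);
translate([35, 0, 268]) cube([421, 54, 40]);
translate([35, 0, 589]) cube([421, 54, 40]);
translate([35, 0, 910]) cube([421, 54, 40]);
translate([35, 0, 1231]) cube([421, 54, 40]);
translate([35, 0, 1552]) cube([421, 54, 40]);
translate([35, 0, 1873]) cube([421, 54, 40]);


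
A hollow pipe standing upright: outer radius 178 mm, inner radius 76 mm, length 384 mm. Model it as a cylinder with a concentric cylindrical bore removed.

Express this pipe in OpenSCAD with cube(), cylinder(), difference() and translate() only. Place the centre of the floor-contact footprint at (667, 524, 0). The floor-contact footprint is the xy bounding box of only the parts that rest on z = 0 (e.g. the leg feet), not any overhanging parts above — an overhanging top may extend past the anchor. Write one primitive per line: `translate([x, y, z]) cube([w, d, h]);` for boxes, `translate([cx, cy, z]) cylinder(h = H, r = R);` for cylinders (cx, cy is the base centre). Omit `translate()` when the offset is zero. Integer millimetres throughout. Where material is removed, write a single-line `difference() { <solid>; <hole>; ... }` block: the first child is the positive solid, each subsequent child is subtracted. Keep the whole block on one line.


difference() { translate([667, 524, 0]) cylinder(h = 384, r = 178); translate([667, 524, 0]) cylinder(h = 384, r = 76); }


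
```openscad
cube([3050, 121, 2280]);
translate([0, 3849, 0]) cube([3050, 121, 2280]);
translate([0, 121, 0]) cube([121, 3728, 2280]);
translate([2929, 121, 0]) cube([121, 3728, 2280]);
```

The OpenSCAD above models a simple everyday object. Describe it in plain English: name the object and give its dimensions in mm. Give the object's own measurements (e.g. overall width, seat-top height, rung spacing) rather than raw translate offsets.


The wall frame of a small rectangular building: four walls, each 2280 mm tall and 121 mm thick, enclosing a footprint 3050 mm (x) by 3970 mm (y) outside-to-outside, with no floor or roof. The front and back walls (the −y and +y sides) span the full width; the two side walls fit between them.


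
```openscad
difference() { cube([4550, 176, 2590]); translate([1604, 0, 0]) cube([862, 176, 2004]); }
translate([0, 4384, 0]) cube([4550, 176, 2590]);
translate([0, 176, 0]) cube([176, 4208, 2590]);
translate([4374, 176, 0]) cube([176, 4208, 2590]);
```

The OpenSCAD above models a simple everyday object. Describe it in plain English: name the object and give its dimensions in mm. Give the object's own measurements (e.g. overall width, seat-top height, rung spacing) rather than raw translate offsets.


A single room: four walls, each 2590 mm tall and 176 mm thick, enclosing an outside footprint 4550×4560 mm (x × y), no floor or roof. The front and back walls (−y and +y sides) run the full x-width; the side walls fit between their inner faces. A door opening 862 mm wide and 2004 mm tall is cut through the front wall from the floor up, its −x edge 1604 mm from the wall's −x end.


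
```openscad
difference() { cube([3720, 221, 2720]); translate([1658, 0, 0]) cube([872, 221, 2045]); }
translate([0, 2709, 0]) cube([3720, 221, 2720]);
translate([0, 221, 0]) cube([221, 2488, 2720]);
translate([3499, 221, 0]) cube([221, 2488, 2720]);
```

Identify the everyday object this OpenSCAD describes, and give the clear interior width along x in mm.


A single room. The interior width is 3278 mm.

Four walls enclosing a rectangle with a door in the front wall — a room. Outside width 3720 minus two 221 mm walls gives 3278 mm.


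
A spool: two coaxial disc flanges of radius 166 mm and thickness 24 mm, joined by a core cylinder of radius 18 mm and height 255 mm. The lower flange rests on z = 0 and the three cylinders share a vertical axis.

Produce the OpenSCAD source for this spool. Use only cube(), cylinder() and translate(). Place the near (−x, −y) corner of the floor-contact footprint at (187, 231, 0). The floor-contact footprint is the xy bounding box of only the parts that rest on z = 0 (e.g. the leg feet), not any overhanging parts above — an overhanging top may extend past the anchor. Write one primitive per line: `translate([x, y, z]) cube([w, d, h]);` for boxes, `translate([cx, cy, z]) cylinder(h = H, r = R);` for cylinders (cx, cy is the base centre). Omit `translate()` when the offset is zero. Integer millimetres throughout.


translate([353, 397, 0]) cylinder(h = 24, r = 166);
translate([353, 397, 24]) cylinder(h = 255, r = 18);
translate([353, 397, 279]) cylinder(h = 24, r = 166);


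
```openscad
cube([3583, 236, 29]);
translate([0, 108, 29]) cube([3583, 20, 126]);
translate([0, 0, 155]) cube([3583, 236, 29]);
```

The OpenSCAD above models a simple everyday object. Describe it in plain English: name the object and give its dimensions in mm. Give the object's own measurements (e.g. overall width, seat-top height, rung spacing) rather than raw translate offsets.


An I-beam lying along x, 3583 mm long. Overall section height 184 mm. Two flanges 236 mm wide (y) and 29 mm thick, one on the floor and one at the top; a web 20 mm thick runs between them, centred on the flange width.


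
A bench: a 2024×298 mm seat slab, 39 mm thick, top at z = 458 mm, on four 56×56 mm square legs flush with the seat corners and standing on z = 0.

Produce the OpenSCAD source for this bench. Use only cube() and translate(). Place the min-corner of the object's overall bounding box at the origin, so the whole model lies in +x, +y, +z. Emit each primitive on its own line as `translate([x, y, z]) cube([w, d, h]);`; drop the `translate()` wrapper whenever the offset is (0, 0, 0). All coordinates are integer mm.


translate([0, 0, 419]) cube([2024, 298, 39]);
cube([56, 56, 419]);
translate([0, 242, 0]) cube([56, 56, 419]);
translate([1968, 0, 0]) cube([56, 56, 419]);
translate([1968, 242, 0]) cube([56, 56, 419]);


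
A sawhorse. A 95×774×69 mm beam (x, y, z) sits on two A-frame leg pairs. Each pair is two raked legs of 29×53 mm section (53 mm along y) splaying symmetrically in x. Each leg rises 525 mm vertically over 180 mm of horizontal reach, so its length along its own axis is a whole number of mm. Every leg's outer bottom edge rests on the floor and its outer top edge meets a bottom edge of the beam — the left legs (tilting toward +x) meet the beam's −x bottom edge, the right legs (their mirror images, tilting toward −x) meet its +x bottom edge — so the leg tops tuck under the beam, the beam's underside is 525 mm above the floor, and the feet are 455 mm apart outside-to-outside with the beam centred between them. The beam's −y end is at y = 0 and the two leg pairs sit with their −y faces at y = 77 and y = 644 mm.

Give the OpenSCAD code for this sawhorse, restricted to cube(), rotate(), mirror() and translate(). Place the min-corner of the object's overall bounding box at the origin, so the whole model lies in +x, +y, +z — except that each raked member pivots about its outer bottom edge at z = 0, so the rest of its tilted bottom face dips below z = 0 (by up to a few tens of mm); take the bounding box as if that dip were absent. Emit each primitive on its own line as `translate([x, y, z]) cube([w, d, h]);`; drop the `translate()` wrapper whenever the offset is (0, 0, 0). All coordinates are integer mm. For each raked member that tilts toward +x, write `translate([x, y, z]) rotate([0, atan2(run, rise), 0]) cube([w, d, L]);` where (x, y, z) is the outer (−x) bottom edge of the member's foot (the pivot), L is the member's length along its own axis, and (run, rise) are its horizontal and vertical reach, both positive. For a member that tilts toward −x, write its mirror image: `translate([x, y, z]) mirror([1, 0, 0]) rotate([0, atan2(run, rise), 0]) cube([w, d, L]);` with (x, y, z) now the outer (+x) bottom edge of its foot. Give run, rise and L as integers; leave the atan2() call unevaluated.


translate([180, 0, 525]) cube([95, 774, 69]);
translate([0, 77, 0]) rotate([0, atan2(180, 525), 0]) cube([29, 53, 555]);
translate([455, 77, 0]) mirror([1, 0, 0]) rotate([0, atan2(180, 525), 0]) cube([29, 53, 555]);
translate([0, 644, 0]) rotate([0, atan2(180, 525), 0]) cube([29, 53, 555]);
translate([455, 644, 0]) mirror([1, 0, 0]) rotate([0, atan2(180, 525), 0]) cube([29, 53, 555]);


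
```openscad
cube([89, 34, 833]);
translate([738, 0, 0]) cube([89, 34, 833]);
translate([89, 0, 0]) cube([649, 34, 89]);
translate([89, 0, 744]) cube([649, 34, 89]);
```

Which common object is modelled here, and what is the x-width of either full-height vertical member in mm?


A picture frame. The border width is 89 mm.

Four thin pieces enclosing a rectangular opening — a picture frame. The two full-height stiles are 833 mm tall; the top rail sits at z = 744 and is 89 mm tall, so the border above the opening is 833 − 744 = 89 mm, matching the stile x-width.


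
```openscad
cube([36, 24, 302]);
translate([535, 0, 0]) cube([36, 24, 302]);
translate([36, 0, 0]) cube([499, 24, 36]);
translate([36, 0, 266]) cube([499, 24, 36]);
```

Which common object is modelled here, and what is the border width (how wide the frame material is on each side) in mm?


A picture frame. The border width is 36 mm.

Four thin pieces enclosing a rectangular opening — a picture frame. The two full-height stiles are 302 mm tall; the top rail sits at z = 266 and is 36 mm tall, so the border above the opening is 302 − 266 = 36 mm, matching the stile x-width.


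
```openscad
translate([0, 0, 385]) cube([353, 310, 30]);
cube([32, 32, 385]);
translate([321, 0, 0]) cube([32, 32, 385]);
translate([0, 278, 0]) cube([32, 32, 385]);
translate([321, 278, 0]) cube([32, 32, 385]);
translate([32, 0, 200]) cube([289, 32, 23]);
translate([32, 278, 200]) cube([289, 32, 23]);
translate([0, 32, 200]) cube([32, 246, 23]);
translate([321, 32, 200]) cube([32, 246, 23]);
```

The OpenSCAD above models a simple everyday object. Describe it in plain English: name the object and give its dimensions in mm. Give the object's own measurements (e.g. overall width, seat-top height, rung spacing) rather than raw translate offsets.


A simple wooden stool: a rectangular seat 353 mm (x) by 310 mm (y), 30 mm thick, top face at z = 415 mm, on four square legs, each 32×32 mm in cross-section. The legs rest on z = 0, each flush with a corner of the seat. Four stretchers, 32 mm wide and 23 mm tall, connect adjacent legs with their undersides at z = 200 mm, each running between the inner faces of the legs it joins and aligned with the legs' outer faces on the other axis.


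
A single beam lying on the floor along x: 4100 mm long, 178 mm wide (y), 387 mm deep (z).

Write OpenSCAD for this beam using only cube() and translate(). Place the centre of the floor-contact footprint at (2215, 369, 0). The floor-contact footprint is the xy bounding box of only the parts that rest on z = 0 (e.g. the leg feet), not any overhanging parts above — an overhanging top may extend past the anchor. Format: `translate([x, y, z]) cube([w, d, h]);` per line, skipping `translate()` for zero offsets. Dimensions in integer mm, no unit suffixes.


translate([165, 280, 0]) cube([4100, 178, 387]);


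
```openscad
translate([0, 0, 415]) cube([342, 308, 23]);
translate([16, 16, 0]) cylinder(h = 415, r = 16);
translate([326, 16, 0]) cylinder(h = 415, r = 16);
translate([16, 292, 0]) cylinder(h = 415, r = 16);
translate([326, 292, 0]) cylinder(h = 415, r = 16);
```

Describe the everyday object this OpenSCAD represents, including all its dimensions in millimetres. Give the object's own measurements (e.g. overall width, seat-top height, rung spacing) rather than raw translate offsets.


A four-legged stool. The seat is a 342×308×23 mm slab whose top surface is at z = 438 mm; four round legs, each 32 mm in diameter, run from the floor (z = 0) to the underside of the seat, each leg's axis is inset half a diameter from the nearest pair of seat edges (so the leg's bounding box is flush with the corner).


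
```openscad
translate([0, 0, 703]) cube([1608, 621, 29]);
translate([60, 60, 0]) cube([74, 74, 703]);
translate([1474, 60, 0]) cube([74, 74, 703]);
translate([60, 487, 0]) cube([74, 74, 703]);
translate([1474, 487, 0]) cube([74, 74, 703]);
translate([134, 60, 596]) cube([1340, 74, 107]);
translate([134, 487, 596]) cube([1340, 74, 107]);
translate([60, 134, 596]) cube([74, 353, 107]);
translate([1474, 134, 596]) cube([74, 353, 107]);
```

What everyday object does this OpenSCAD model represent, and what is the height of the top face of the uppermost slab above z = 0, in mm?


A table. The table height is 732 mm.

A 1608×621×29 slab sits at z = 703 on four 74 mm square posts — a table. The top surface is at 703 + 29 = 732 mm.


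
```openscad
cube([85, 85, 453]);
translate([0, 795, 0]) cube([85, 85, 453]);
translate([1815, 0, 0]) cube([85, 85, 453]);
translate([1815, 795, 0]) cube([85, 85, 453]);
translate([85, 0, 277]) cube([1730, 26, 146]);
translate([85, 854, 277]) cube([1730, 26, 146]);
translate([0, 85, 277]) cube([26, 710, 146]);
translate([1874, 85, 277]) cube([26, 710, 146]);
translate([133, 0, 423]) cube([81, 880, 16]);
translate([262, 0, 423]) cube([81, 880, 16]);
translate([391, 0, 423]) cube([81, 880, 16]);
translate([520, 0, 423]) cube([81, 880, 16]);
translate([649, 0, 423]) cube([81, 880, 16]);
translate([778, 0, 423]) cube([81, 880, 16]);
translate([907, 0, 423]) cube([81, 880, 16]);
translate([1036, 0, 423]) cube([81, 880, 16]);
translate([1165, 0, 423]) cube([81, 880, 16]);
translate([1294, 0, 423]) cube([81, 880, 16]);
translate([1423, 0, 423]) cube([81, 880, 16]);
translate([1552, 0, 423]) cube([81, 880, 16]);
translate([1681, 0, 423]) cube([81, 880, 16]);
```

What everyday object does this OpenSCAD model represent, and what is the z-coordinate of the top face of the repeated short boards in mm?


A bed frame. The slat-top height is 439 mm.

Four posts, four rails, and a row of slats — a bed frame. Slats sit on the rails at z = 277 + 146 = 423; with slat thickness 16, the top is 439 mm.


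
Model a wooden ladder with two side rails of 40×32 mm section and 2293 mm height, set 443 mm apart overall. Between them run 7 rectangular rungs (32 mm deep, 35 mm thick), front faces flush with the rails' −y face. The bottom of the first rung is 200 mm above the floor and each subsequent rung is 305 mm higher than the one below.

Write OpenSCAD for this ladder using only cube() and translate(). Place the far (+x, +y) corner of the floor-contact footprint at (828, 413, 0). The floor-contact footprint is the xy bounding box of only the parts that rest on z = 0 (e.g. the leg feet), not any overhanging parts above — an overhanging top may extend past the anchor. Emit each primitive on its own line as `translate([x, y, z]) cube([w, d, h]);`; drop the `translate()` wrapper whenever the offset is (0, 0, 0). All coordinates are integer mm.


translate([385, 381, 0]) cube([40, 32, 2293]);
translate([788, 381, 0]) cube([40, 32, 2293]);
translate([425, 381, 200]) cube([363, 32, 35]);
translate([425, 381, 505]) cube([363, 32, 35]);
translate([425, 381, 810]) cube([363, 32, 35]);
translate([425, 381, 1115]) cube([363, 32, 35]);
translate([425, 381, 1420]) cube([363, 32, 35]);
translate([425, 381, 1725]) cube([363, 32, 35]);
translate([425, 381, 2030]) cube([363, 32, 35]);


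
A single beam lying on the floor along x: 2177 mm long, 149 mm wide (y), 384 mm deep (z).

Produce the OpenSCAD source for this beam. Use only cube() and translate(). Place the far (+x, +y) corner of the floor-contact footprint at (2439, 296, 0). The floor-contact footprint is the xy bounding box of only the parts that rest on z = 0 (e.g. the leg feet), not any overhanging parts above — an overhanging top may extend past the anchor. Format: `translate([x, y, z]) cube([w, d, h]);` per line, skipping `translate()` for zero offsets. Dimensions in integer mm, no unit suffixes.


translate([262, 147, 0]) cube([2177, 149, 384]);


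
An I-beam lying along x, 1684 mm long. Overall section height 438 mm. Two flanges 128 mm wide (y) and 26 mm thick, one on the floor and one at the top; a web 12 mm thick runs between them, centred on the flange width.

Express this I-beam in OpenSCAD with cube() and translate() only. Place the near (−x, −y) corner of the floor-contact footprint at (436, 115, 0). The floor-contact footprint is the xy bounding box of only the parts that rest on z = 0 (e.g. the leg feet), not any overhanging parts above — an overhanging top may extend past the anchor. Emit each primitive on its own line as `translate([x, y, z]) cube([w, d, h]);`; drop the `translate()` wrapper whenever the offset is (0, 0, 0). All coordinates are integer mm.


translate([436, 115, 0]) cube([1684, 128, 26]);
translate([436, 173, 26]) cube([1684, 12, 386]);
translate([436, 115, 412]) cube([1684, 128, 26]);


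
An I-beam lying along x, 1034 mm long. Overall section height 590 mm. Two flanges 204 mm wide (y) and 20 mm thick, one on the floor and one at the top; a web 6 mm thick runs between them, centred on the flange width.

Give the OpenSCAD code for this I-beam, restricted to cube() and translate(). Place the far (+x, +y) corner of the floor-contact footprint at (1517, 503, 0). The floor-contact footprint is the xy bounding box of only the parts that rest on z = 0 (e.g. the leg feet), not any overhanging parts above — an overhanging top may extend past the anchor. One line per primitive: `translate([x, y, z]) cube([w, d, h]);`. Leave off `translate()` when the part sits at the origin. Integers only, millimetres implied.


translate([483, 299, 0]) cube([1034, 204, 20]);
translate([483, 398, 20]) cube([1034, 6, 550]);
translate([483, 299, 570]) cube([1034, 204, 20]);


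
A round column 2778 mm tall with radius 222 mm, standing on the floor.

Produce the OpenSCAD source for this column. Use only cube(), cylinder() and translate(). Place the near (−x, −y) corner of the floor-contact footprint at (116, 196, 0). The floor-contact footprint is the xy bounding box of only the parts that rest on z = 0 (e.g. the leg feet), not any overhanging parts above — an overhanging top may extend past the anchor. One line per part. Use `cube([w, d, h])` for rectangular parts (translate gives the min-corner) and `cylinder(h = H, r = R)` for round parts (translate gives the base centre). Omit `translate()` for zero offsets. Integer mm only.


translate([338, 418, 0]) cylinder(h = 2778, r = 222);


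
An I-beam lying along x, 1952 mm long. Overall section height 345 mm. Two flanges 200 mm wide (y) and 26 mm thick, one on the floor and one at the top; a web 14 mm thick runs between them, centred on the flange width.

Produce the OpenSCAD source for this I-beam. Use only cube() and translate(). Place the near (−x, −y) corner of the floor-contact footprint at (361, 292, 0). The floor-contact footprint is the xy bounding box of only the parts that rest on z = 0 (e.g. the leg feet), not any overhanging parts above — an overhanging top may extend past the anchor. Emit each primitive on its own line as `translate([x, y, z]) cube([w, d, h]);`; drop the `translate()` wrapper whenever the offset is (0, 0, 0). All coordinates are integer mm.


translate([361, 292, 0]) cube([1952, 200, 26]);
translate([361, 385, 26]) cube([1952, 14, 293]);
translate([361, 292, 319]) cube([1952, 200, 26]);


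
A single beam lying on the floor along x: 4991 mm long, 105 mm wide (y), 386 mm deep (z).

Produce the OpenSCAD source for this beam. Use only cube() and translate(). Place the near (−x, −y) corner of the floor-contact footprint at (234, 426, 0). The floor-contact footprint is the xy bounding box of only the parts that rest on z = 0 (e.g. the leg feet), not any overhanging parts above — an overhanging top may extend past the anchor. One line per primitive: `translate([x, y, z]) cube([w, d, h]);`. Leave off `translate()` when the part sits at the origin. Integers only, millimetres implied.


translate([234, 426, 0]) cube([4991, 105, 386]);


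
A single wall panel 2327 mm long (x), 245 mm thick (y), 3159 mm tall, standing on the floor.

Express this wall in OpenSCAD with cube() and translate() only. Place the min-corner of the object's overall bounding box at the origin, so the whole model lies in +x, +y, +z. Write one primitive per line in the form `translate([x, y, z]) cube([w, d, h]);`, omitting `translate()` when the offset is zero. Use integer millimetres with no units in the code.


cube([2327, 245, 3159]);


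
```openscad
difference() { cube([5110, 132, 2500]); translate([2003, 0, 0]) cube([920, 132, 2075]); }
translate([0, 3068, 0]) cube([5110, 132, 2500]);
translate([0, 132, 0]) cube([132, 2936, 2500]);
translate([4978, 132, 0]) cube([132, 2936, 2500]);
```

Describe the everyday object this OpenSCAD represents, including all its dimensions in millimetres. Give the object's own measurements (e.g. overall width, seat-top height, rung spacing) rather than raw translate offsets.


A single room: four walls, each 2500 mm tall and 132 mm thick, enclosing an outside footprint 5110×3200 mm (x × y), no floor or roof. The front and back walls (−y and +y sides) run the full x-width; the side walls fit between their inner faces. A door opening 920 mm wide and 2075 mm tall is cut through the front wall from the floor up, its −x edge 2003 mm from the wall's −x end.


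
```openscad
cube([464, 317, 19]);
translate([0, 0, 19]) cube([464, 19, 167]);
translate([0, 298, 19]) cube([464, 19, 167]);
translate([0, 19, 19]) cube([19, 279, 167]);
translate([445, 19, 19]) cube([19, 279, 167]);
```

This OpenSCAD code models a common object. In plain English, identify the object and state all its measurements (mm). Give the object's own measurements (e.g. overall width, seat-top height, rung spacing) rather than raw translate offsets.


An open-topped rectangular box: outside dimensions 464×317×186 mm, with a uniform wall and base thickness of 19 mm. The base is a full 464×317 slab on the floor; four walls sit on top of the base. The front and back walls (the −y and +y sides) span the full width; the two side walls fit between them.


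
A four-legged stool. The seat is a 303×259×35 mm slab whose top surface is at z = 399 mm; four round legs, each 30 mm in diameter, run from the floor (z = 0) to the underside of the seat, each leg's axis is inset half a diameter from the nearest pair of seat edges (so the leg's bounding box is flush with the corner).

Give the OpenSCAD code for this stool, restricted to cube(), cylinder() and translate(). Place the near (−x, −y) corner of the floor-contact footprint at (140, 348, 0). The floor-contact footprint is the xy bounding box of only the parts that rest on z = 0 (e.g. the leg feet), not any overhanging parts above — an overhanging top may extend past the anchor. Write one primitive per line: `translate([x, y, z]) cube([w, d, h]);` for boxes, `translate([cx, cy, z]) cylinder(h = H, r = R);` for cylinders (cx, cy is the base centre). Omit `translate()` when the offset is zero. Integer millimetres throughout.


translate([140, 348, 364]) cube([303, 259, 35]);
translate([155, 363, 0]) cylinder(h = 364, r = 15);
translate([428, 363, 0]) cylinder(h = 364, r = 15);
translate([155, 592, 0]) cylinder(h = 364, r = 15);
translate([428, 592, 0]) cylinder(h = 364, r = 15);


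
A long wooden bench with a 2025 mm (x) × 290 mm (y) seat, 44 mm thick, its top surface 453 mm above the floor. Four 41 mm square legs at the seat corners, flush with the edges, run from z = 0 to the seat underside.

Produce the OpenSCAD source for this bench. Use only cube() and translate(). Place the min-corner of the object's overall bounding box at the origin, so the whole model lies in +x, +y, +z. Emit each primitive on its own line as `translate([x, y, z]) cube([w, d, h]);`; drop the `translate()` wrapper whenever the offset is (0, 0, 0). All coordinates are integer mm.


translate([0, 0, 409]) cube([2025, 290, 44]);
cube([41, 41, 409]);
translate([0, 249, 0]) cube([41, 41, 409]);
translate([1984, 0, 0]) cube([41, 41, 409]);
translate([1984, 249, 0]) cube([41, 41, 409]);


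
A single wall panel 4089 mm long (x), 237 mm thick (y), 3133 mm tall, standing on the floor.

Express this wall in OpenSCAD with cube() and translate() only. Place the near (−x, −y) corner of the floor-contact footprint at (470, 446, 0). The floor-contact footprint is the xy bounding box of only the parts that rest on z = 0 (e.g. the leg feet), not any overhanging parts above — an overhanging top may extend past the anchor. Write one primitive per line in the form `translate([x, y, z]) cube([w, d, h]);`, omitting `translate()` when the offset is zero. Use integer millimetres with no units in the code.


translate([470, 446, 0]) cube([4089, 237, 3133]);


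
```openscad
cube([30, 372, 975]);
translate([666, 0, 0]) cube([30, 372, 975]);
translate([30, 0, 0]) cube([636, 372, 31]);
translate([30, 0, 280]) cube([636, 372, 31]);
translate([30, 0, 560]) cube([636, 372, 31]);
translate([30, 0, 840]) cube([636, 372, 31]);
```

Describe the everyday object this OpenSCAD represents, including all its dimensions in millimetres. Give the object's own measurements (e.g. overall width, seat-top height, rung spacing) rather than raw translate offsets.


An open bookshelf. Two side panels, each 30 mm thick, 372 mm deep and 975 mm tall, stand 696 mm apart (outside-to-outside). Between them sit 4 shelves, each 31 mm thick and 372 mm deep, spanning the full gap between the sides. The bottom shelf rests on the floor (its underside at z = 0) and the clear gap between one shelf's top and the next shelf's underside is 249 mm.


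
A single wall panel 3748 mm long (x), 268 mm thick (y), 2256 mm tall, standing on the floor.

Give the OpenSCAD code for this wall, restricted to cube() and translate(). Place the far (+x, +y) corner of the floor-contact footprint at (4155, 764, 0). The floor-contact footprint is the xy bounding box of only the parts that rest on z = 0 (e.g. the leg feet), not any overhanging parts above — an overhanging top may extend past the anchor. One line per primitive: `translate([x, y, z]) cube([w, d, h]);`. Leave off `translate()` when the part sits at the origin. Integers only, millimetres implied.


translate([407, 496, 0]) cube([3748, 268, 2256]);


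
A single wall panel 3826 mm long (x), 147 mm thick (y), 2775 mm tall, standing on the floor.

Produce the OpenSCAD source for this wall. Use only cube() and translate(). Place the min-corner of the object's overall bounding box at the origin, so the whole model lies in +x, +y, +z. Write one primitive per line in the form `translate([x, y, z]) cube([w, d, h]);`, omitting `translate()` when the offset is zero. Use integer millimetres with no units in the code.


cube([3826, 147, 2775]);


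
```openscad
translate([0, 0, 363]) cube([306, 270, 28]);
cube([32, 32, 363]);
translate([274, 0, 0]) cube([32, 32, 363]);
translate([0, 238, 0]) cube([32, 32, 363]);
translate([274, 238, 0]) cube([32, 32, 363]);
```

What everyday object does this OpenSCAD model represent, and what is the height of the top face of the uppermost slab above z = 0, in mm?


A stool. The seat height is 391 mm.

A 306×270×28 slab at z = 363 on four corner posts — a stool. The seat top is 363 + 28 = 391 mm.


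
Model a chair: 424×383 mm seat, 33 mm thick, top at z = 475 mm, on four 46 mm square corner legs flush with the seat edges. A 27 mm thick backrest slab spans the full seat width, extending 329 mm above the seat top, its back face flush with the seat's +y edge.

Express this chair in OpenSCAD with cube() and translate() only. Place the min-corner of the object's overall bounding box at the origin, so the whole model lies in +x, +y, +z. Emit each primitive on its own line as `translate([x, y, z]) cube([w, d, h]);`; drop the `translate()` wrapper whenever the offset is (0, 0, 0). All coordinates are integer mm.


// leg_h = 475 - 33 = 442
translate([0, 0, 442]) cube([424, 383, 33]);
cube([46, 46, 442]);
translate([378, 0, 0]) cube([46, 46, 442]);
translate([0, 337, 0]) cube([46, 46, 442]);
translate([378, 337, 0]) cube([46, 46, 442]);
translate([0, 356, 475]) cube([424, 27, 329]);


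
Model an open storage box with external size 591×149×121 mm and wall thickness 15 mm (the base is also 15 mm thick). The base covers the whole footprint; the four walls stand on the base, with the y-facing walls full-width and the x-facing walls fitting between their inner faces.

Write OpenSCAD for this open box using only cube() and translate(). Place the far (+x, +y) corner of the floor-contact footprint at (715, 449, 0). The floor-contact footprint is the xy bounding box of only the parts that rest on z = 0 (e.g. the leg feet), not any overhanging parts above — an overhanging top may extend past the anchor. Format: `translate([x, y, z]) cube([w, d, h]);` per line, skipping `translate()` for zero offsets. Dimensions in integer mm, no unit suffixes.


translate([124, 300, 0]) cube([591, 149, 15]);
translate([124, 300, 15]) cube([591, 15, 106]);
translate([124, 434, 15]) cube([591, 15, 106]);
translate([124, 315, 15]) cube([15, 119, 106]);
translate([700, 315, 15]) cube([15, 119, 106]);


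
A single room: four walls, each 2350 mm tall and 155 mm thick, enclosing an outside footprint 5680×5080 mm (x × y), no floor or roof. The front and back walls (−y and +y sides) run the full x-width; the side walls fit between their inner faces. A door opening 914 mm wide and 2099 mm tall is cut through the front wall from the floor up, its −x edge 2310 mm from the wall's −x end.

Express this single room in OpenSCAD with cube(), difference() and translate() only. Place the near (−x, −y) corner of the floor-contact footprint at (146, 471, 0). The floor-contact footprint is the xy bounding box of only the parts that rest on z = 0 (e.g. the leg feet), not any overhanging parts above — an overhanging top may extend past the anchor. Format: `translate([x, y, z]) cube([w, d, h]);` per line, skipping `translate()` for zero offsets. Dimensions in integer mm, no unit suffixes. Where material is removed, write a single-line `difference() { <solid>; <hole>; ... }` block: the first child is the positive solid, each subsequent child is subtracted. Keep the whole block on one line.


difference() { translate([146, 471, 0]) cube([5680, 155, 2350]); translate([2456, 471, 0]) cube([914, 155, 2099]); }
translate([146, 5396, 0]) cube([5680, 155, 2350]);
translate([146, 626, 0]) cube([155, 4770, 2350]);
translate([5671, 626, 0]) cube([155, 4770, 2350]);


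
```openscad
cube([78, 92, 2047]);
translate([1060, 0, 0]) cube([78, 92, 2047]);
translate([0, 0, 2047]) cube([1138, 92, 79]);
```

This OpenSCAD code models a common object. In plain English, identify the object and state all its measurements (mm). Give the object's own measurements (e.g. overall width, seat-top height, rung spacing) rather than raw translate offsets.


A door frame. The clear opening is 982 mm wide and 2047 mm high. Two 78 mm wide jambs, 92 mm deep, stand either side of the opening from the floor to the top of the opening. A 79 mm thick head sits across the top of both jambs, spanning the full outside width of the frame.


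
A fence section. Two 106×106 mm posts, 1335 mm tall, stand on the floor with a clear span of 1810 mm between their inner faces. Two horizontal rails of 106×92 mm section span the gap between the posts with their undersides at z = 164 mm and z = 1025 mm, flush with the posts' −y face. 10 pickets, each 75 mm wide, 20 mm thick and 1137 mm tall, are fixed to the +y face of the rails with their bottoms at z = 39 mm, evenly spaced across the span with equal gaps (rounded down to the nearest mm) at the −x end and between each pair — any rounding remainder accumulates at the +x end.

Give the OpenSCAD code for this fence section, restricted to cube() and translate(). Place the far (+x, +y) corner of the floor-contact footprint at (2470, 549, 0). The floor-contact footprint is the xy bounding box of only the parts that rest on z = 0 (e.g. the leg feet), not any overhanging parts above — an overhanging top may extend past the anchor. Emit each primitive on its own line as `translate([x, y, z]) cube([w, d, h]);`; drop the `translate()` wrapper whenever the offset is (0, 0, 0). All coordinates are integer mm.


translate([448, 443, 0]) cube([106, 106, 1335]);
translate([2364, 443, 0]) cube([106, 106, 1335]);
translate([554, 443, 164]) cube([1810, 106, 92]);
translate([554, 443, 1025]) cube([1810, 106, 92]);
translate([650, 549, 39]) cube([75, 20, 1137]);
translate([821, 549, 39]) cube([75, 20, 1137]);
translate([992, 549, 39]) cube([75, 20, 1137]);
translate([1163, 549, 39]) cube([75, 20, 1137]);
translate([1334, 549, 39]) cube([75, 20, 1137]);
translate([1505, 549, 39]) cube([75, 20, 1137]);
translate([1676, 549, 39]) cube([75, 20, 1137]);
translate([1847, 549, 39]) cube([75, 20, 1137]);
translate([2018, 549, 39]) cube([75, 20, 1137]);
translate([2189, 549, 39]) cube([75, 20, 1137]);


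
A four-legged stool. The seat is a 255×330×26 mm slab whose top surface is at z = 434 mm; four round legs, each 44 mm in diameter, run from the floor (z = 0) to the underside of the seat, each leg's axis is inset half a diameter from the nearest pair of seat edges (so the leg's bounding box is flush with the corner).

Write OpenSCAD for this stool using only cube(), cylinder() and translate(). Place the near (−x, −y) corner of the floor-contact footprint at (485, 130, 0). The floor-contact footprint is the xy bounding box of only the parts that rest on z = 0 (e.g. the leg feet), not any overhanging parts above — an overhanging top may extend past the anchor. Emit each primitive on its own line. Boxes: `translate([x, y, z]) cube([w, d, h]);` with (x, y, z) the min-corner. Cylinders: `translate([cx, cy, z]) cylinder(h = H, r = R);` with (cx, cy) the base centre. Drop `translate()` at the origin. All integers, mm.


// leg_h = 434 - 26 = 408
translate([485, 130, 408]) cube([255, 330, 26]);
translate([507, 152, 0]) cylinder(h = 408, r = 22);
translate([718, 152, 0]) cylinder(h = 408, r = 22);
translate([507, 438, 0]) cylinder(h = 408, r = 22);
translate([718, 438, 0]) cylinder(h = 408, r = 22);


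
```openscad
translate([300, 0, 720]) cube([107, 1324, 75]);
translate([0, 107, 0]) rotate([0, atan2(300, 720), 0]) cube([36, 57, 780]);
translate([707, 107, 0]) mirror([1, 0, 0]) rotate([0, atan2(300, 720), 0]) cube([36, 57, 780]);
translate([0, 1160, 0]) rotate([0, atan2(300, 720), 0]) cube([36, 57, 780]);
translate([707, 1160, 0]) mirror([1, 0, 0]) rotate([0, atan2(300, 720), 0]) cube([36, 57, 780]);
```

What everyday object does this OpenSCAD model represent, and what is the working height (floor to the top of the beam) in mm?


A sawhorse. The overall height is 795 mm.

A beam across two mirrored pairs of raked legs — a sawhorse. The beam's underside is at z = 720 (matching the legs' vertical rise in atan2(300, 720)) and the beam is 75 mm tall, so its top is at 720 + 75 = 795 mm. The raked legs top out at the beam's underside, so that is the highest point.


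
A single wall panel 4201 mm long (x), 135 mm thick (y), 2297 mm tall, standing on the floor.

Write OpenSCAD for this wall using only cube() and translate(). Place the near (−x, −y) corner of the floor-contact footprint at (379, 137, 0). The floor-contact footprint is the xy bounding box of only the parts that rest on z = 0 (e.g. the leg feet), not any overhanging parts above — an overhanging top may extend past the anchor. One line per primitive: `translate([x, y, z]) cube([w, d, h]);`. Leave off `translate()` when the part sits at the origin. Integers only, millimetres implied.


translate([379, 137, 0]) cube([4201, 135, 2297]);


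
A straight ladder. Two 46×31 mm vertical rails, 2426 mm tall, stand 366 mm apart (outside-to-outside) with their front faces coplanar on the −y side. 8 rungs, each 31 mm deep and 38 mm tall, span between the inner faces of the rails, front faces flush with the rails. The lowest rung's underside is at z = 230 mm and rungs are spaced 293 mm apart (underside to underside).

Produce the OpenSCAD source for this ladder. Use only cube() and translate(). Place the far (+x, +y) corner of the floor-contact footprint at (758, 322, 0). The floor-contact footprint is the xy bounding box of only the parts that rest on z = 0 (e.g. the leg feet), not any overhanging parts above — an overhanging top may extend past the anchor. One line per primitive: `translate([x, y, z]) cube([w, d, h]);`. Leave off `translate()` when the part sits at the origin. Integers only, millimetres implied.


translate([392, 291, 0]) cube([46, 31, 2426]);
translate([712, 291, 0]) cube([46, 31, 2426]);
translate([438, 291, 230]) cube([274, 31, 38]);
translate([438, 291, 523]) cube([274, 31, 38]);
translate([438, 291, 816]) cube([274, 31, 38]);
translate([438, 291, 1109]) cube([274, 31, 38]);
translate([438, 291, 1402]) cube([274, 31, 38]);
translate([438, 291, 1695]) cube([274, 31, 38]);
translate([438, 291, 1988]) cube([274, 31, 38]);
translate([438, 291, 2281]) cube([274, 31, 38]);


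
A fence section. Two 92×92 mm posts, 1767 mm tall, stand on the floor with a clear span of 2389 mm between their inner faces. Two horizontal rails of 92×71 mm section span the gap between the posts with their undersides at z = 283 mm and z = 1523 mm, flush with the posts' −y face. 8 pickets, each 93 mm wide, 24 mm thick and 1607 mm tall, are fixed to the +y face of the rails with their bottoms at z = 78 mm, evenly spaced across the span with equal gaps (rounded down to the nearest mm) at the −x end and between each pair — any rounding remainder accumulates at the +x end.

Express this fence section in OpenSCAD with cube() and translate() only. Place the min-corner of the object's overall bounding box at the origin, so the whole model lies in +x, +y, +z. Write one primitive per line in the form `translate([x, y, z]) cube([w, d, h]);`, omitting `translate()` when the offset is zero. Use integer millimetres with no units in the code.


cube([92, 92, 1767]);
translate([2481, 0, 0]) cube([92, 92, 1767]);
translate([92, 0, 283]) cube([2389, 92, 71]);
translate([92, 0, 1523]) cube([2389, 92, 71]);
translate([274, 92, 78]) cube([93, 24, 1607]);
translate([549, 92, 78]) cube([93, 24, 1607]);
translate([824, 92, 78]) cube([93, 24, 1607]);
translate([1099, 92, 78]) cube([93, 24, 1607]);
translate([1374, 92, 78]) cube([93, 24, 1607]);
translate([1649, 92, 78]) cube([93, 24, 1607]);
translate([1924, 92, 78]) cube([93, 24, 1607]);
translate([2199, 92, 78]) cube([93, 24, 1607]);


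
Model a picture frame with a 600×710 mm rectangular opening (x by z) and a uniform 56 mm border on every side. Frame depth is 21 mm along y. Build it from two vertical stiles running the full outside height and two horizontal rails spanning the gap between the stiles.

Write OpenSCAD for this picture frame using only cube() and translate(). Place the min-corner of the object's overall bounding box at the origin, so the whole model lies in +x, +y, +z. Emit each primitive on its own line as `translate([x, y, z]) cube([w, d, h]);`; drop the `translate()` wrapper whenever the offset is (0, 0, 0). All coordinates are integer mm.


cube([56, 21, 822]);
translate([656, 0, 0]) cube([56, 21, 822]);
translate([56, 0, 0]) cube([600, 21, 56]);
translate([56, 0, 766]) cube([600, 21, 56]);
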